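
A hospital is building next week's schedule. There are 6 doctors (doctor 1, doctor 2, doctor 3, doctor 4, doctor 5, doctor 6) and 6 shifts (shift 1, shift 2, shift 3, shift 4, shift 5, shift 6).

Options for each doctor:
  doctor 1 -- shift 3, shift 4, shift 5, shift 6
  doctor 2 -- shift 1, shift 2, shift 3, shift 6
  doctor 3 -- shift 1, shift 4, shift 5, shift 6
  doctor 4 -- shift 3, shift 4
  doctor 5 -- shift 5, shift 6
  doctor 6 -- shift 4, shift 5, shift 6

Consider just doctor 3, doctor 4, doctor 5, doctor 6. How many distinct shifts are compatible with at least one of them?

5

The union of neighbours of {doctor 3, doctor 4, doctor 5, doctor 6} is {shift 1, shift 3, shift 4, shift 5, shift 6}, which has 5 elements.
Since |N(S)| = 5 ≥ |S| = 4, Hall's condition holds for this subset.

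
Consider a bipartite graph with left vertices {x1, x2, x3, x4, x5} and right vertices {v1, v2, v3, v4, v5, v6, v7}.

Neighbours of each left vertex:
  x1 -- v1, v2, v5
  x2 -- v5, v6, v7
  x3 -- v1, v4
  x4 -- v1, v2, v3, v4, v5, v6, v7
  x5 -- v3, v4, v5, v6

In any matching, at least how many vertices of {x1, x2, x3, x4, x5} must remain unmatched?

0

A valid assignment of size 5: x1-v2, x2-v7, x3-v1, x4-v3, x5-v6.
This saturates every left vertex, so 5 is the maximum.
That matches 5 of the 5, leaving 0 unmatched; no matching can do better.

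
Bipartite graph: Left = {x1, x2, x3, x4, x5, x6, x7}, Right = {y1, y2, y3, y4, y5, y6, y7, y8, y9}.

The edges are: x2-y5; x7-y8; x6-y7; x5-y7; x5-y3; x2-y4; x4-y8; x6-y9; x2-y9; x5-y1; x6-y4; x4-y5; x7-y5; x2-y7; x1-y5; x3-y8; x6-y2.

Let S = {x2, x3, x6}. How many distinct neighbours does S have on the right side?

6

The union of neighbours of {x2, x3, x6} is {y2, y4, y5, y7, y8, y9}, which has 6 elements.
Since |N(S)| = 6 ≥ |S| = 3, Hall's condition holds for this subset.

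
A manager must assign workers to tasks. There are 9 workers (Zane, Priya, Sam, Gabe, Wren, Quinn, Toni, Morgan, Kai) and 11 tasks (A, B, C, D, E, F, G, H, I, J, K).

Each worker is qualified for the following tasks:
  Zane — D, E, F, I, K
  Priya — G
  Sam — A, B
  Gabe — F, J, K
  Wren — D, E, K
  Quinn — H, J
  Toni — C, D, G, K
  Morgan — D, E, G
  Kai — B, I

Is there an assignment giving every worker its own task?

For example, pair Zane-K, Priya-G, Sam-A, Gabe-F, Wren-D, Quinn-J, Toni-C, Morgan-E, Kai-B.
Every worker is matched, so this matching saturates all of them.

Yes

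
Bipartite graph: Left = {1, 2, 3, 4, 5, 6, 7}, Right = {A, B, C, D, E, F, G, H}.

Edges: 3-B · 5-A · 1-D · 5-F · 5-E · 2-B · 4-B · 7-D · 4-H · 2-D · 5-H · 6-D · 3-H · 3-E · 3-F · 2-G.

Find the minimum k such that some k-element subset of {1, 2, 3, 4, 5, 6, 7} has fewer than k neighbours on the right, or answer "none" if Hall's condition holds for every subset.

Take S = {1, 6}. Its neighbourhood is {D}, so |N(S)| = 1 < |S| = 2.
No single vertex violates Hall's condition since each has at least one neighbour, so 2 is the minimum.

2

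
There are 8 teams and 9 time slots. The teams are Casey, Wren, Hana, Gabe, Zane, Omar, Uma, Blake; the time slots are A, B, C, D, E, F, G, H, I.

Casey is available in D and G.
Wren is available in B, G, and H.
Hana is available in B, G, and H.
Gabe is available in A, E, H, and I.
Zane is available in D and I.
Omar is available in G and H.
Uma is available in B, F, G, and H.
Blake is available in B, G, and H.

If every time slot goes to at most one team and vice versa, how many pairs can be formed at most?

7

For example, pair Casey-D, Wren-B, Hana-H, Gabe-E, Zane-I, Omar-G, Uma-F.
The set {Wren, Hana, Omar, Blake} has only 3 neighbours ({B, G, H}), so by Hall's theorem at most 7 of the 8 teams can be matched.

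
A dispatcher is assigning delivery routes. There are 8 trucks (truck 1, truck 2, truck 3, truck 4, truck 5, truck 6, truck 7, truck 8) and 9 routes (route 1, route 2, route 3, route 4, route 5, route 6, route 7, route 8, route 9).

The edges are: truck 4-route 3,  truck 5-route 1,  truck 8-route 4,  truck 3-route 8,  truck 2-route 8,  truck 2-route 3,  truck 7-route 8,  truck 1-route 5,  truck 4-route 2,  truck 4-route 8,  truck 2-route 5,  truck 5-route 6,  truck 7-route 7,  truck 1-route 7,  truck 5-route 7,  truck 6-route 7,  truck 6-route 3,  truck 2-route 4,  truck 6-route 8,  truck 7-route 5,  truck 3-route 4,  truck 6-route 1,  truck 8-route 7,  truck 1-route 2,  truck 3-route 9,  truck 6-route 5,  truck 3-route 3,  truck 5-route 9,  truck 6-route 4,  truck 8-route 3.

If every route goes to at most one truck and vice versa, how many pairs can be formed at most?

For example, pair truck 1-route 5, truck 2-route 3, truck 3-route 9, truck 4-route 2, truck 5-route 6, truck 6-route 4, truck 7-route 8, truck 8-route 7.
All 8 trucks are matched, so no larger matching exists.

8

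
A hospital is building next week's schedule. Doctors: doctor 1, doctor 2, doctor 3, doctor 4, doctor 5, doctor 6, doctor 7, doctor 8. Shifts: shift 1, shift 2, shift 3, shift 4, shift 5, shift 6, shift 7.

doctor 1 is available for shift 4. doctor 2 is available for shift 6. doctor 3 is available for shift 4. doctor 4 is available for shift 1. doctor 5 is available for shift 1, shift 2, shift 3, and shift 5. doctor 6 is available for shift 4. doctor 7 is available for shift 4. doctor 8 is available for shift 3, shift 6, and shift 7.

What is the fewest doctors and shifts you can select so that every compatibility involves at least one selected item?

5

{doctor 2, doctor 4, doctor 5, doctor 8, shift 4} is a vertex cover of size 5: every edge has an endpoint in this set.
No smaller cover exists because doctor 1–shift 4, doctor 2–shift 6, doctor 4–shift 1, doctor 5–shift 2, doctor 8–shift 3 is a matching of size 5, and a cover must include an endpoint of each of these disjoint edges (König's theorem).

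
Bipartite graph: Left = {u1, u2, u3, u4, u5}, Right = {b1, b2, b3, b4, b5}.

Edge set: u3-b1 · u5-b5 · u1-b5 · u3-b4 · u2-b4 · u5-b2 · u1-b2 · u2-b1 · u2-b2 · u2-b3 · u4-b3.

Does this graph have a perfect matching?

Yes

One maximum matching: u1-b2, u2-b4, u3-b1, u4-b3, u5-b5.
All 5 left vertices are covered.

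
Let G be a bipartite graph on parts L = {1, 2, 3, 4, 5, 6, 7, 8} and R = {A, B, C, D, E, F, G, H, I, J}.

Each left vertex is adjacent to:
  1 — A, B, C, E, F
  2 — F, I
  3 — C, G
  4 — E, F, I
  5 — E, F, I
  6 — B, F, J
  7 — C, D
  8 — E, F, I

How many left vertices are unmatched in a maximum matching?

For example, pair 1→A, 2→I, 3→G, 4→F, 5→E, 6→B, 7→C.
The set {2, 4, 5, 8} has only 3 neighbours ({E, F, I}), so by Hall's theorem at most 7 of the 8 left vertices can be matched.
That matches 7 of the 8, leaving 1 unmatched; no matching can do better.

1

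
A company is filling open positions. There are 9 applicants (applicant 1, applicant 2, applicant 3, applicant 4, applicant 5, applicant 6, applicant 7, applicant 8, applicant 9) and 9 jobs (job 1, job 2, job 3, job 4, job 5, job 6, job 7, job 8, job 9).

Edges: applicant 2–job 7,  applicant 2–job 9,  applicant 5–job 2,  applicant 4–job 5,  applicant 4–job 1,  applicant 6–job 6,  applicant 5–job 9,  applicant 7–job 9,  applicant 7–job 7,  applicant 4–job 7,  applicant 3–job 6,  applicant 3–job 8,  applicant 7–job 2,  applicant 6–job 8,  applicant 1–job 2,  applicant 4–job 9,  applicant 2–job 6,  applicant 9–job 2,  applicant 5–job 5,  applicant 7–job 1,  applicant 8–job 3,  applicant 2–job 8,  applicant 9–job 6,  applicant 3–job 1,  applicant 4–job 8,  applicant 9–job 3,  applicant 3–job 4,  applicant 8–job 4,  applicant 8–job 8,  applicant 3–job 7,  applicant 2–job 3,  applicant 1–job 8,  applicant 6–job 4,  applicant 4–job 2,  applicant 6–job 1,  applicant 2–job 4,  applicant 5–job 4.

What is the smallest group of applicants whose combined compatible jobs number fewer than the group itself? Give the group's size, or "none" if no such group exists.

none

A matching saturating every applicant exists, for instance applicant 1→job 8, applicant 2→job 7, applicant 3→job 1, applicant 4→job 5, applicant 5→job 4, applicant 6→job 6, applicant 7→job 9, applicant 8→job 3, applicant 9→job 2.
By Hall's marriage theorem, this means |N(S)| ≥ |S| for every subset S, so no violating subset exists.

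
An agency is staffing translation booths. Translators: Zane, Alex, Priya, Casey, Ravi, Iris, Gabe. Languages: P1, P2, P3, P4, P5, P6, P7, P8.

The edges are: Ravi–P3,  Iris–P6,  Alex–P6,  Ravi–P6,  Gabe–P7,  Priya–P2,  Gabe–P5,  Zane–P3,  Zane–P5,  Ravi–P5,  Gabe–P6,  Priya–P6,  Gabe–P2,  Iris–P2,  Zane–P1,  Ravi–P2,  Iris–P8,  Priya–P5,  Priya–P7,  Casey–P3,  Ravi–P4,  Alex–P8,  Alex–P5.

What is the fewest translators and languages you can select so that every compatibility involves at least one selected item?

A maximum matching has 7 edges (e.g. Zane–P1, Alex–P6, Priya–P5, Casey–P3, Ravi–P2, Iris–P8, Gabe–P7).
By König's theorem the minimum vertex cover has the same size. One such cover is {Zane, Alex, Priya, Casey, Ravi, Iris, Gabe}.

7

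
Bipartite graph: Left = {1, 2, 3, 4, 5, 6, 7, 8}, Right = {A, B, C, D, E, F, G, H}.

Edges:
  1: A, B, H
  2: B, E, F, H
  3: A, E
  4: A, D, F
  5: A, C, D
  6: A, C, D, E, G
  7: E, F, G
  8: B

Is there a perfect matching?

Yes

A valid assignment of size 8: 1-H, 2-E, 3-A, 4-F, 5-C, 6-D, 7-G, 8-B.
Every left vertex is matched, so this is a perfect matching.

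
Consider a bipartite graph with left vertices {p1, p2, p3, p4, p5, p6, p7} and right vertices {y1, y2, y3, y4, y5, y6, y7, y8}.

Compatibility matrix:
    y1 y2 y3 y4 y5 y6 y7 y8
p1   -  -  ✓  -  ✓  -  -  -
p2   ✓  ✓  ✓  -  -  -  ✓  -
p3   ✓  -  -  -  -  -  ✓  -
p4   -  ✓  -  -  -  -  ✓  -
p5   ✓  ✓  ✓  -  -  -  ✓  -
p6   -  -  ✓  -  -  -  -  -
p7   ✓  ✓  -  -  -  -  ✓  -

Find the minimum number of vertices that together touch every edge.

5

A maximum matching has 5 edges (e.g. p1–y5, p2–y1, p3–y7, p4–y2, p5–y3).
By König's theorem the minimum vertex cover has the same size. One such cover is {p1, y1, y2, y3, y7}.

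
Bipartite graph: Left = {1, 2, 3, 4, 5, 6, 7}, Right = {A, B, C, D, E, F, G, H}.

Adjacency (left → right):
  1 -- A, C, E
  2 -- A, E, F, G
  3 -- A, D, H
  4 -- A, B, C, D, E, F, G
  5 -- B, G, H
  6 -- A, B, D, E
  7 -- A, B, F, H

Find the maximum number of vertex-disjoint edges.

7

A valid assignment of size 7: 1-C, 2-G, 3-D, 4-A, 5-H, 6-E, 7-B.
All 7 left vertices are matched, so no larger matching exists.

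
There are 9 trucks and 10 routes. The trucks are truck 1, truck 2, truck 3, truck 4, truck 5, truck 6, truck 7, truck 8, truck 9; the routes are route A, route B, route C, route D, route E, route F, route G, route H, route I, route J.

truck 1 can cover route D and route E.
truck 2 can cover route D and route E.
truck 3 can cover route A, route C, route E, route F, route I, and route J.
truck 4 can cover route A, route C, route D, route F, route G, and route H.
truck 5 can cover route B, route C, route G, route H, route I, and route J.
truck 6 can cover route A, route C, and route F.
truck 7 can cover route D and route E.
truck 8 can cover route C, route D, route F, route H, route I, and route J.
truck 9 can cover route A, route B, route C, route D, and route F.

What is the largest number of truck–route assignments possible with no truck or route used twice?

8

One maximum matching: truck 1-route D, truck 2-route E, truck 3-route I, truck 4-route H, truck 5-route G, truck 6-route F, truck 8-route J, truck 9-route C.
The set {truck 1, truck 2, truck 7} has only 2 neighbours ({route D, route E}), so by Hall's theorem at most 8 of the 9 trucks can be matched.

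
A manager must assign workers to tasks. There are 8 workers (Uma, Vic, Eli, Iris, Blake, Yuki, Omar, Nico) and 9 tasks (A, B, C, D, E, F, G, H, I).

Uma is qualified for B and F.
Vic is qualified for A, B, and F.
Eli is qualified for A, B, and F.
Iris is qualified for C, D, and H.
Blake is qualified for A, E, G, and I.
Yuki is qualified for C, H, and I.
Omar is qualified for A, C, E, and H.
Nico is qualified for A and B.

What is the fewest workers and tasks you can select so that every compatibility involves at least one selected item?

7

The 7 edges Uma–F, Vic–A, Eli–B, Iris–D, Blake–I, Yuki–C, Omar–E form a matching, so any vertex cover needs at least 7 vertices (one per matched edge).
Conversely {Iris, Blake, Yuki, Omar, A, B, F} meets every edge and has exactly 7 vertices, so 7 is optimal.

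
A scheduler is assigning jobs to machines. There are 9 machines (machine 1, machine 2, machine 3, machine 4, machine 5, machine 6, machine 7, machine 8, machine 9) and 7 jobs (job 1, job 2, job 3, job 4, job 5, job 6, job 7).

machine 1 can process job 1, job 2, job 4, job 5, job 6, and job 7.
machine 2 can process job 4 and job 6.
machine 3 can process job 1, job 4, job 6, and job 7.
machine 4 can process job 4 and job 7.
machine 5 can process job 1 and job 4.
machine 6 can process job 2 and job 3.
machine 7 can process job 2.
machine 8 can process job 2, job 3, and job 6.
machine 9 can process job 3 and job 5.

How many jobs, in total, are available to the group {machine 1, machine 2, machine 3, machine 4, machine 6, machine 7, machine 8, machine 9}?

7

The union of neighbours of {machine 1, machine 2, machine 3, machine 4, machine 6, machine 7, machine 8, machine 9} is {job 1, job 2, job 3, job 4, job 5, job 6, job 7}, which has 7 elements.
Since |N(S)| = 7 < |S| = 8, Hall's condition fails for this subset.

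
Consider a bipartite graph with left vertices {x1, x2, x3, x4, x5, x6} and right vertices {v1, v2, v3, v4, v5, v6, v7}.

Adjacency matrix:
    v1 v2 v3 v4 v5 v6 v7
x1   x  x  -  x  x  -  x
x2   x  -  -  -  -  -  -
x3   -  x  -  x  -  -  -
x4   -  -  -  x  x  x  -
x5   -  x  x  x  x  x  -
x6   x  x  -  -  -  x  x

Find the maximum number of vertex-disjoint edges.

For example, pair x1-v5, x2-v1, x3-v4, x4-v6, x5-v3, x6-v2.
This saturates every left vertex, so 6 is the maximum.

6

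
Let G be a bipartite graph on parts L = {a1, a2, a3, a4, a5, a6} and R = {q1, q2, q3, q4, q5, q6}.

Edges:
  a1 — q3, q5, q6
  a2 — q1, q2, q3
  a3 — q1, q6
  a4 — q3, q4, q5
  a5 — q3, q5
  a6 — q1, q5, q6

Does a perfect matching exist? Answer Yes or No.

Yes

A valid assignment of size 6: a1–q5, a2–q2, a3–q1, a4–q4, a5–q3, a6–q6.
All 6 left vertices are covered.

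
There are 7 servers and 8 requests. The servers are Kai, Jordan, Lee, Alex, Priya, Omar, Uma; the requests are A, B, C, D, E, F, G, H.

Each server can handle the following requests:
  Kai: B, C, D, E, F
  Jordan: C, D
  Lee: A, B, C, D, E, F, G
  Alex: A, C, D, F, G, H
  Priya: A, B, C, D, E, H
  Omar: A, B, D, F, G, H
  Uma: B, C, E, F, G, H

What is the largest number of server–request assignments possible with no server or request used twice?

7

For example, pair Kai-B, Jordan-C, Lee-E, Alex-F, Priya-H, Omar-A, Uma-G.
This saturates every server, so 7 is the maximum.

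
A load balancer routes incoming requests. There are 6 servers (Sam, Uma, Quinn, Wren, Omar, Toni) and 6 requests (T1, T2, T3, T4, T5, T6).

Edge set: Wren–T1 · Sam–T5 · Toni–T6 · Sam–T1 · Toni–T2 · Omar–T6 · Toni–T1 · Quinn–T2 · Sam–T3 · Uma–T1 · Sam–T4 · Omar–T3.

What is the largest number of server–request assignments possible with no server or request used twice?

For example, pair Sam→T4, Uma→T1, Quinn→T2, Omar→T3, Toni→T6.
The set {Uma, Wren} has only 1 neighbour ({T1}), so by Hall's theorem at most 5 of the 6 servers can be matched.

5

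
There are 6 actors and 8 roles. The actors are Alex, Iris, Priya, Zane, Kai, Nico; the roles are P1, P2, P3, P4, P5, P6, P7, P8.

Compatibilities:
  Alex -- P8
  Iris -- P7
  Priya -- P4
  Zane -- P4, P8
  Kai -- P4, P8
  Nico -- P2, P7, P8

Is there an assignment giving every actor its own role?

No

The set {Alex, Priya, Zane, Kai} has only 2 neighbours ({P4, P8}), so by Hall's theorem at most 4 of the 6 actors can be matched.
Hence no matching covers every actor.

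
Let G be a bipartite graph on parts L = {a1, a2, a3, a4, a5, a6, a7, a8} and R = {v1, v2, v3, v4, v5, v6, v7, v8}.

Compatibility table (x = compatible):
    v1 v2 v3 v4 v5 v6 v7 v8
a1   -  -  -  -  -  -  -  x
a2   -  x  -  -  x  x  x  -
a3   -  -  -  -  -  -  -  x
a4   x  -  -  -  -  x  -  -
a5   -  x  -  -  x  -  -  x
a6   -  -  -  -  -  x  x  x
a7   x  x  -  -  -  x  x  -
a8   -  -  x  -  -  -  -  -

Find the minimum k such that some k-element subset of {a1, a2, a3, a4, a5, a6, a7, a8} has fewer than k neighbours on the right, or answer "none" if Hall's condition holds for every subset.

Take S = {a1, a3}. Its neighbourhood is {v8}, so |N(S)| = 1 < |S| = 2.
No single vertex violates Hall's condition since each has at least one neighbour, so 2 is the minimum.

2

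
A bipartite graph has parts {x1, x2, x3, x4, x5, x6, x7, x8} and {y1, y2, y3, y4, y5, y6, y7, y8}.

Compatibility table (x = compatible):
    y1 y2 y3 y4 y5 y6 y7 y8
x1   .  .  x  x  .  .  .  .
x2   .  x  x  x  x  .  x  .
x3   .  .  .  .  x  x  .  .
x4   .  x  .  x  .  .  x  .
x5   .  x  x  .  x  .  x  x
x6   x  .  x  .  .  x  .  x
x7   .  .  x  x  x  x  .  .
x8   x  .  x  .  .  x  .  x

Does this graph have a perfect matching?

Yes

One maximum matching: x1–y4, x2–y7, x3–y6, x4–y2, x5–y8, x6–y1, x7–y5, x8–y3.
Every left vertex is matched, so this is a perfect matching.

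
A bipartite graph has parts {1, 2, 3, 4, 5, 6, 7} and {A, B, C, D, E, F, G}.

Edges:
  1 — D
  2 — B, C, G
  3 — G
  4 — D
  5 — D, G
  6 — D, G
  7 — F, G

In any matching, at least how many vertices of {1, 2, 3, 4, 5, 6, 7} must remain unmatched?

A valid assignment of size 4: 1-D, 2-B, 3-G, 7-F.
The set {1, 3, 4, 5, 6} has only 2 neighbours ({D, G}), so by Hall's theorem at most 4 of the 7 left vertices can be matched.
That matches 4 of the 7, leaving 3 unmatched; no matching can do better.

3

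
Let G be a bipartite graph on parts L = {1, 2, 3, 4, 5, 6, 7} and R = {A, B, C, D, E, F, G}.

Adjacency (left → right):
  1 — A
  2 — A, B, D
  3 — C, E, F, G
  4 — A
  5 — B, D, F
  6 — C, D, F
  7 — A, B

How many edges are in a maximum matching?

For example, pair 1–A, 2–D, 3–E, 5–F, 6–C, 7–B.
The set {1, 4} has only 1 neighbour ({A}), so by Hall's theorem at most 6 of the 7 left vertices can be matched.

6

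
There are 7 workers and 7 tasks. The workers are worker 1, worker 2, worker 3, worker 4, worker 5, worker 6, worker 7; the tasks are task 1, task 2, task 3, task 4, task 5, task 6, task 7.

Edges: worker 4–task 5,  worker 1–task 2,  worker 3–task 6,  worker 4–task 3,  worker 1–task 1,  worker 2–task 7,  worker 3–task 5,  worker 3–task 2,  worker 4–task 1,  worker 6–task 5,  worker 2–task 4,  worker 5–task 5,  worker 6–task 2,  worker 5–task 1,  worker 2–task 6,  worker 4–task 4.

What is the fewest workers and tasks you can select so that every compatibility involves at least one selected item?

6

A maximum matching has 6 edges (e.g. worker 1–task 1, worker 2–task 7, worker 3–task 6, worker 4–task 4, worker 5–task 5, worker 6–task 2).
By König's theorem the minimum vertex cover has the same size. One such cover is {worker 1, worker 2, worker 3, worker 4, worker 5, worker 6}.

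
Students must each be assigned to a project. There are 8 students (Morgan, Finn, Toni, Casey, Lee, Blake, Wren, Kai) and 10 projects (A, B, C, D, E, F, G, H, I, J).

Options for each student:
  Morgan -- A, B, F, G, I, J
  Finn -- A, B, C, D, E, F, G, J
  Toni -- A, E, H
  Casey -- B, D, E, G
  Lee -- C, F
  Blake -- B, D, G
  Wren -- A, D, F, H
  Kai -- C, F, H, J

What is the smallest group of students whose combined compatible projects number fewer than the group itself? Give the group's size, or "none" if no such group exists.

A matching saturating every student exists, for instance Morgan→J, Finn→A, Toni→E, Casey→B, Lee→C, Blake→G, Wren→F, Kai→H.
By Hall's marriage theorem, this means |N(S)| ≥ |S| for every subset S, so no violating subset exists.

none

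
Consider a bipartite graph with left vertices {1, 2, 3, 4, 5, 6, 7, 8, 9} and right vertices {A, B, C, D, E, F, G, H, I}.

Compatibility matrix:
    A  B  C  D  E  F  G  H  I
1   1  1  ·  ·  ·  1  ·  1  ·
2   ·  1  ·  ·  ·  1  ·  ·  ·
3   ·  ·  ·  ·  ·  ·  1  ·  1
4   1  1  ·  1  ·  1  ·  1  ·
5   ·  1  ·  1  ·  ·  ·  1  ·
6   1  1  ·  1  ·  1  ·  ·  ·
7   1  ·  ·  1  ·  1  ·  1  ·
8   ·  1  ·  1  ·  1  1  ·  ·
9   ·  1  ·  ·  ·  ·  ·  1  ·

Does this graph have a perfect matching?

No

The set {1, 2, 4, 5, 6, 7, 9} has only 5 neighbours ({A, B, D, F, H}), so by Hall's theorem at most 7 of the 9 left vertices can be matched.
Hence no matching covers every left vertex.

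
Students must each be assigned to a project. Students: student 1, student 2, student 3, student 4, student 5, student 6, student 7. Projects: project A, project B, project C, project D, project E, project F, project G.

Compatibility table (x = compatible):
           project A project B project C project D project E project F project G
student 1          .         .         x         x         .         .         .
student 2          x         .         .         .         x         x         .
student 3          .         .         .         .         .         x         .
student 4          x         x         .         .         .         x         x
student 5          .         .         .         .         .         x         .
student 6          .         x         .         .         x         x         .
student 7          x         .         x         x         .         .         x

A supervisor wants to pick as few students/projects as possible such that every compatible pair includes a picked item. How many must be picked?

6

{student 1, student 2, student 4, student 6, student 7, project F} is a vertex cover of size 6: every edge has an endpoint in this set.
No smaller cover exists because student 1–project D, student 2–project A, student 3–project F, student 4–project G, student 6–project E, student 7–project C is a matching of size 6, and a cover must include an endpoint of each of these disjoint edges (König's theorem).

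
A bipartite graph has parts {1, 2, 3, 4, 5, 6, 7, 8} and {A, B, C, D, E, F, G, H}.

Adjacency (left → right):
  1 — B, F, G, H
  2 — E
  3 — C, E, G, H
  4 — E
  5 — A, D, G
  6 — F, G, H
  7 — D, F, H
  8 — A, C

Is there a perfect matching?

The set {2, 4} has only 1 neighbour ({E}), so by Hall's theorem at most 7 of the 8 left vertices can be matched.
Hence no matching covers every left vertex.

No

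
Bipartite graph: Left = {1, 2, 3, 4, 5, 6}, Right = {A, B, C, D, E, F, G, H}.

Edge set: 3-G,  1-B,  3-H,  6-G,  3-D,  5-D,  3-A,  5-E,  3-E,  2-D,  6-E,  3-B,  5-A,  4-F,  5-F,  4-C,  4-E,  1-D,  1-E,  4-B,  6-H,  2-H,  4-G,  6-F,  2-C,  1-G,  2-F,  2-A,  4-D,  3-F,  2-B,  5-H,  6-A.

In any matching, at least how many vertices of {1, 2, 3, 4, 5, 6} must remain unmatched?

0

For example, pair 1-D, 2-H, 3-A, 4-B, 5-E, 6-G.
All 6 left vertices are matched, so no larger matching exists.
That matches 6 of the 6, leaving 0 unmatched; no matching can do better.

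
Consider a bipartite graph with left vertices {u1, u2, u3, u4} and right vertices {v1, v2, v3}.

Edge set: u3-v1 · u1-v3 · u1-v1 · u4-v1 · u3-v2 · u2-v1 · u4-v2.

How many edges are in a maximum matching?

A valid assignment of size 3: u1–v3, u2–v1, u3–v2.
The set {u2, u3, u4} has only 2 neighbours ({v1, v2}), so by Hall's theorem at most 3 of the 4 left vertices can be matched.

3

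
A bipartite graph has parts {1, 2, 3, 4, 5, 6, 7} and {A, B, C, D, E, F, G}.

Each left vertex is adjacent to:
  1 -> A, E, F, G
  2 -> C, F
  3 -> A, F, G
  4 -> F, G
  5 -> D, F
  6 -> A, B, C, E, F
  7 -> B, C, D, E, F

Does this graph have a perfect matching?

One maximum matching: 1-G, 2-C, 3-A, 4-F, 5-D, 6-B, 7-E.
Every left vertex is matched, so this is a perfect matching.

Yes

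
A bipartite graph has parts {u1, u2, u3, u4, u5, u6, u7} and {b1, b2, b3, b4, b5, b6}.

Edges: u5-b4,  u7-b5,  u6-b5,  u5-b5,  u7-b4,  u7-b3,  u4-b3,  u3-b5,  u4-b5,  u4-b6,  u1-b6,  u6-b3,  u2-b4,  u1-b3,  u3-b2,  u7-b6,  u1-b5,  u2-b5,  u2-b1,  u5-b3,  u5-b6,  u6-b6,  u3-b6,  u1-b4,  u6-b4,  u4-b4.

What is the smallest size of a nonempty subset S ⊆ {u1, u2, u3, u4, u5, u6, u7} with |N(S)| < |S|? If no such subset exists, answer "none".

Take S = {u1, u4, u5, u6, u7}. Its neighbourhood is {b3, b4, b5, b6}, so |N(S)| = 4 < |S| = 5.
Every subset of size less than 5 has at least as many neighbours as members, so 5 is the minimum.

5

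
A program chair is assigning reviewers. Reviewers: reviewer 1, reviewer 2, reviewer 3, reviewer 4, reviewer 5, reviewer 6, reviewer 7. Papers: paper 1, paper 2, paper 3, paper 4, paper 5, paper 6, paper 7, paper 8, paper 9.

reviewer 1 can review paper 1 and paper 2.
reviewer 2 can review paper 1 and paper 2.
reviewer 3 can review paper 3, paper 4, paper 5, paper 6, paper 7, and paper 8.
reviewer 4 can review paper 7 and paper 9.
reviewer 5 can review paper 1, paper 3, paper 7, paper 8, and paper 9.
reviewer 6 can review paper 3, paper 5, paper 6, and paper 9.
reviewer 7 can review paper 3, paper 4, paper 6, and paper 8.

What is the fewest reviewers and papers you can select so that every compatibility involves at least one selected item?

7

A maximum matching has 7 edges (e.g. reviewer 1–paper 2, reviewer 2–paper 1, reviewer 3–paper 5, reviewer 4–paper 7, reviewer 5–paper 8, reviewer 6–paper 6, reviewer 7–paper 4).
By König's theorem the minimum vertex cover has the same size. One such cover is {reviewer 1, reviewer 2, reviewer 3, reviewer 4, reviewer 5, reviewer 6, reviewer 7}.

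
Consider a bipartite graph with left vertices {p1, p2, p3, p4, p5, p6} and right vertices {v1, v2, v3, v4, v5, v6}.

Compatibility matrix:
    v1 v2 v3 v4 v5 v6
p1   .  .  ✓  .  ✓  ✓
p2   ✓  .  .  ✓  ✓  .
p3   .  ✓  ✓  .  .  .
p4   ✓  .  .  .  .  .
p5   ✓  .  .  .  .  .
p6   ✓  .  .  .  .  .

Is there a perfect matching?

No

The set {p4, p5, p6} has only 1 neighbour ({v1}), so by Hall's theorem at most 4 of the 6 left vertices can be matched.
Hence no matching covers every left vertex.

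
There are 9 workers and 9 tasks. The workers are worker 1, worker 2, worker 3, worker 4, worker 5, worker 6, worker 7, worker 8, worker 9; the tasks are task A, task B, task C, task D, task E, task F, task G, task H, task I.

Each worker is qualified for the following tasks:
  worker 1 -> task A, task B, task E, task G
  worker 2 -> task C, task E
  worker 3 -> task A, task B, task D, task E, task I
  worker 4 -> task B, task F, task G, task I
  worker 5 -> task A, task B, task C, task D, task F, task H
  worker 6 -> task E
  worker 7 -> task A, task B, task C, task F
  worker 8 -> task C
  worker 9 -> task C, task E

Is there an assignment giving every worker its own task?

No

The set {worker 2, worker 6, worker 8, worker 9} has only 2 neighbours ({task C, task E}), so by Hall's theorem at most 7 of the 9 workers can be matched.
Hence no matching covers every worker.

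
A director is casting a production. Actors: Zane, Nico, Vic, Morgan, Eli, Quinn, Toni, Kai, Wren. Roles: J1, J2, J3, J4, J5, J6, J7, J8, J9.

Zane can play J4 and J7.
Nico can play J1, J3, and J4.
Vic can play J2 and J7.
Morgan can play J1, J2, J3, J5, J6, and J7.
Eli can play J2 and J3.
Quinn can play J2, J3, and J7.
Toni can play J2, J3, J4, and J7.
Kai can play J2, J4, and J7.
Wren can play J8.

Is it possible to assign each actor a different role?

The set {Zane, Vic, Eli, Quinn, Toni, Kai} has only 4 neighbours ({J2, J3, J4, J7}), so by Hall's theorem at most 7 of the 9 actors can be matched.
Hence no matching covers every actor.

No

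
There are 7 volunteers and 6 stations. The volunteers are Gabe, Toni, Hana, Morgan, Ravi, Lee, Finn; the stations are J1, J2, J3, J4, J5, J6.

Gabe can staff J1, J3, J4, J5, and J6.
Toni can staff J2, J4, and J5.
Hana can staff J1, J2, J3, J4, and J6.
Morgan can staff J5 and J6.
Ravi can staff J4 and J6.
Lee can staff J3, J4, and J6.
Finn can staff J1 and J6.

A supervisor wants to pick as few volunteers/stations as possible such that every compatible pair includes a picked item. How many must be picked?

The 6 edges Gabe–J6, Toni–J2, Hana–J1, Morgan–J5, Ravi–J4, Lee–J3 form a matching, so any vertex cover needs at least 6 vertices (one per matched edge).
Conversely {J1, J2, J3, J4, J5, J6} meets every edge and has exactly 6 vertices, so 6 is optimal.

6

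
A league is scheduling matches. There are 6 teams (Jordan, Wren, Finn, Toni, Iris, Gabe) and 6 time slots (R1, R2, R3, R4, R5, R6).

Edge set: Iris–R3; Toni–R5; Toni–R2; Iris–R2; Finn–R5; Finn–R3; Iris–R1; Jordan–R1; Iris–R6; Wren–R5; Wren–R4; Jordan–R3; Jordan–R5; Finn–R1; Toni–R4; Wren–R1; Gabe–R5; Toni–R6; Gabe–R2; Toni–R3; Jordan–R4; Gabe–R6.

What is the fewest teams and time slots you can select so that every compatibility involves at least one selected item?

The 6 edges Jordan–R4, Wren–R1, Finn–R3, Toni–R2, Iris–R6, Gabe–R5 form a matching, so any vertex cover needs at least 6 vertices (one per matched edge).
Conversely {Jordan, Wren, Finn, Toni, Iris, Gabe} meets every edge and has exactly 6 vertices, so 6 is optimal.

6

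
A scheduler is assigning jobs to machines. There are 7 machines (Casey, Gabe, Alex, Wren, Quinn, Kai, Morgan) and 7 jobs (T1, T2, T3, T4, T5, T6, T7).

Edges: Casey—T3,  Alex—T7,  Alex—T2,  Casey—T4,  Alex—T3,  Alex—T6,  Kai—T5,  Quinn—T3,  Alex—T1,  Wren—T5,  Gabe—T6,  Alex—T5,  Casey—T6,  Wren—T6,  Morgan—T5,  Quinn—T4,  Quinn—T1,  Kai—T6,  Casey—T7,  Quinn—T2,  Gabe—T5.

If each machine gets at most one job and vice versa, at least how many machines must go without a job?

For example, pair Casey–T7, Gabe–T5, Alex–T3, Wren–T6, Quinn–T2.
The set {Gabe, Wren, Kai, Morgan} has only 2 neighbours ({T5, T6}), so by Hall's theorem at most 5 of the 7 machines can be matched.
That matches 5 of the 7, leaving 2 unmatched; no matching can do better.

2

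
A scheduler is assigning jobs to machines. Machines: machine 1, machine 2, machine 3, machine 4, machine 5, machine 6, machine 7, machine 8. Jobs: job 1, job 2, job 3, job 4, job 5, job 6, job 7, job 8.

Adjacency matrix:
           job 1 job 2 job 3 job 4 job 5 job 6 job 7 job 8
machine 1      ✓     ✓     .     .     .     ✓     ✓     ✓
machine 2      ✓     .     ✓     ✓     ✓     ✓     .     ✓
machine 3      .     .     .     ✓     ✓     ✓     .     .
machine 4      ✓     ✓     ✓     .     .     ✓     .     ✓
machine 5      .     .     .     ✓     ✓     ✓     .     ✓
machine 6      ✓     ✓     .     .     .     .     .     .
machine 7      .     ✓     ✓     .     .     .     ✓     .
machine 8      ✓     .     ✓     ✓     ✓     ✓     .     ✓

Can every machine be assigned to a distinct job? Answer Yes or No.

Yes

One maximum matching: machine 1-job 7, machine 2-job 1, machine 3-job 4, machine 4-job 8, machine 5-job 6, machine 6-job 2, machine 7-job 3, machine 8-job 5.
All 8 machines are covered.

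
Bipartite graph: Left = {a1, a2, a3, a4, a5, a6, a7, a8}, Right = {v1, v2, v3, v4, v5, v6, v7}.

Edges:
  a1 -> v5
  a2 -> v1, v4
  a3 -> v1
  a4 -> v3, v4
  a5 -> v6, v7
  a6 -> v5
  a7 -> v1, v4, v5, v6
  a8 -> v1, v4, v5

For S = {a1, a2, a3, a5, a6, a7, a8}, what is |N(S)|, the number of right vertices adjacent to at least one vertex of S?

The union of neighbours of {a1, a2, a3, a5, a6, a7, a8} is {v1, v4, v5, v6, v7}, which has 5 elements.
Since |N(S)| = 5 < |S| = 7, Hall's condition fails for this subset.

5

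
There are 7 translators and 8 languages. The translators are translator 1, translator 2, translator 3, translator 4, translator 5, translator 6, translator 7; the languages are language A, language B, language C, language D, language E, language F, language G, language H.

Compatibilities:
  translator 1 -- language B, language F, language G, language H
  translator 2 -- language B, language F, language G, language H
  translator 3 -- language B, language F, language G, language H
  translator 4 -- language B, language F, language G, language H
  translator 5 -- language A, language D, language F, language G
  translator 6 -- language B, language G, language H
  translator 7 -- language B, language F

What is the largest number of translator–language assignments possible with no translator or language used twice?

A valid assignment of size 5: translator 1–language H, translator 2–language G, translator 3–language B, translator 4–language F, translator 5–language A.
The set {translator 1, translator 2, translator 3, translator 4, translator 6, translator 7} has only 4 neighbours ({language B, language F, language G, language H}), so by Hall's theorem at most 5 of the 7 translators can be matched.

5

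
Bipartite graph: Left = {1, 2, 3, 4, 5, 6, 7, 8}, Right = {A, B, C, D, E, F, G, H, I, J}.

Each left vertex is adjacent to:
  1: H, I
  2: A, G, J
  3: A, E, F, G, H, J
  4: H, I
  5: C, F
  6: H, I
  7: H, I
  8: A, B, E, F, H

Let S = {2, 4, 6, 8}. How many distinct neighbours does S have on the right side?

8

The union of neighbours of {2, 4, 6, 8} is {A, B, E, F, G, H, I, J}, which has 8 elements.
Since |N(S)| = 8 ≥ |S| = 4, Hall's condition holds for this subset.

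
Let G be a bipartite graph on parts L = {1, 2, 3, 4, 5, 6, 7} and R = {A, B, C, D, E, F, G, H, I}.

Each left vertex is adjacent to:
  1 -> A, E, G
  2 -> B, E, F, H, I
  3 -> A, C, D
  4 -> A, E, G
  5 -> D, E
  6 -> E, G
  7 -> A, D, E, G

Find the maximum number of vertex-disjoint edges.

One maximum matching: 1–A, 2–H, 3–C, 4–G, 5–D, 6–E.
The set {1, 4, 5, 6, 7} has only 4 neighbours ({A, D, E, G}), so by Hall's theorem at most 6 of the 7 left vertices can be matched.

6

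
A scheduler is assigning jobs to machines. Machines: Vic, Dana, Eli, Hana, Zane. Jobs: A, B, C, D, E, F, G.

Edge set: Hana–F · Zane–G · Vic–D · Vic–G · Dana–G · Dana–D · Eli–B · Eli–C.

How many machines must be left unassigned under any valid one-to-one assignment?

For example, pair Vic–D, Dana–G, Eli–B, Hana–F.
The set {Vic, Dana, Zane} has only 2 neighbours ({D, G}), so by Hall's theorem at most 4 of the 5 machines can be matched.
That matches 4 of the 5, leaving 1 unmatched; no matching can do better.

1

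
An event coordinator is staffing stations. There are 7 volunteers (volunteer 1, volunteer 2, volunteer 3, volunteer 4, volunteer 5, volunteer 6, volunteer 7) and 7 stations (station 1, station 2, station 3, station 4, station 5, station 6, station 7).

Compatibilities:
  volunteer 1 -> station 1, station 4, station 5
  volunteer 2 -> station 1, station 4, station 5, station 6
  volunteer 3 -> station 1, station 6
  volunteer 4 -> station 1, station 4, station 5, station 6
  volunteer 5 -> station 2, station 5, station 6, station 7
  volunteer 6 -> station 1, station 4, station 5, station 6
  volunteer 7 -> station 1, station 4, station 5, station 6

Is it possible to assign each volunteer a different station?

No

The set {volunteer 1, volunteer 2, volunteer 3, volunteer 4, volunteer 6, volunteer 7} has only 4 neighbours ({station 1, station 4, station 5, station 6}), so by Hall's theorem at most 5 of the 7 volunteers can be matched.
Hence no matching covers every volunteer.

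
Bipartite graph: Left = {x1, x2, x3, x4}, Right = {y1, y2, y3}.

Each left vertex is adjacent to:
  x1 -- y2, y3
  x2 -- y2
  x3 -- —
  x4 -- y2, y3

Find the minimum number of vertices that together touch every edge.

2

{y2, y3} is a vertex cover of size 2: every edge has an endpoint in this set.
No smaller cover exists because x1–y3, x2–y2 is a matching of size 2, and a cover must include an endpoint of each of these disjoint edges (König's theorem).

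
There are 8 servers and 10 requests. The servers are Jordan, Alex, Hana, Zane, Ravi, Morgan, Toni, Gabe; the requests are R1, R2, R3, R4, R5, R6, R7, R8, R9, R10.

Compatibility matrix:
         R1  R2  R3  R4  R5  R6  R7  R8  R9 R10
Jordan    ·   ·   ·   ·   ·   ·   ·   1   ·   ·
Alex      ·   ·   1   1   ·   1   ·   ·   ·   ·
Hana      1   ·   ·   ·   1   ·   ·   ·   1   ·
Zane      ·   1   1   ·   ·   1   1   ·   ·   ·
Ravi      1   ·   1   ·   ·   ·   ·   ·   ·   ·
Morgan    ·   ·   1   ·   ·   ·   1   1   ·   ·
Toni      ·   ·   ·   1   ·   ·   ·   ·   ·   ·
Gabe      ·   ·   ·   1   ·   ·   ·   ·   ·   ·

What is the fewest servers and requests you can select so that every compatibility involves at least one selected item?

{Jordan, Alex, Hana, Zane, Ravi, Morgan, R4} is a vertex cover of size 7: every edge has an endpoint in this set.
No smaller cover exists because Jordan–R8, Alex–R6, Hana–R5, Zane–R3, Ravi–R1, Morgan–R7, Toni–R4 is a matching of size 7, and a cover must include an endpoint of each of these disjoint edges (König's theorem).

7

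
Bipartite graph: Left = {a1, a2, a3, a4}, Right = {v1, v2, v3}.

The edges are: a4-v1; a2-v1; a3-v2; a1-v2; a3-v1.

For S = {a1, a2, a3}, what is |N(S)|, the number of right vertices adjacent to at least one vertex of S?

2

The union of neighbours of {a1, a2, a3} is {v1, v2}, which has 2 elements.
Since |N(S)| = 2 < |S| = 3, Hall's condition fails for this subset.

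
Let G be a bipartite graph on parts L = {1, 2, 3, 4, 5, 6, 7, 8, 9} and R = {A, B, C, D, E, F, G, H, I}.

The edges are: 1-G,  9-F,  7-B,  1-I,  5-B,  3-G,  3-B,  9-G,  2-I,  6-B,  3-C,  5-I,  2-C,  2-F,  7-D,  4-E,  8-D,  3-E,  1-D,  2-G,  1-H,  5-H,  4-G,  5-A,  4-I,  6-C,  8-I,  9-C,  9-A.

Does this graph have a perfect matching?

Yes

One maximum matching: 1-H, 2-C, 3-G, 4-E, 5-A, 6-B, 7-D, 8-I, 9-F.
All 9 left vertices are covered.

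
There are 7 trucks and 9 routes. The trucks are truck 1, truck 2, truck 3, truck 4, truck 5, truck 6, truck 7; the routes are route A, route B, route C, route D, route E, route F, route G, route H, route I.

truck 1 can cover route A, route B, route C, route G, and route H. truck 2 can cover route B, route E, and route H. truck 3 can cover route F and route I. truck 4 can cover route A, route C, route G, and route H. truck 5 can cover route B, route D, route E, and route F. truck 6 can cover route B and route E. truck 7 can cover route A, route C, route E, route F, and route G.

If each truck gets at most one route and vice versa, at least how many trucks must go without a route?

0

A valid assignment of size 7: truck 1–route G, truck 2–route H, truck 3–route I, truck 4–route C, truck 5–route F, truck 6–route B, truck 7–route E.
This saturates every truck, so 7 is the maximum.
That matches 7 of the 7, leaving 0 unmatched; no matching can do better.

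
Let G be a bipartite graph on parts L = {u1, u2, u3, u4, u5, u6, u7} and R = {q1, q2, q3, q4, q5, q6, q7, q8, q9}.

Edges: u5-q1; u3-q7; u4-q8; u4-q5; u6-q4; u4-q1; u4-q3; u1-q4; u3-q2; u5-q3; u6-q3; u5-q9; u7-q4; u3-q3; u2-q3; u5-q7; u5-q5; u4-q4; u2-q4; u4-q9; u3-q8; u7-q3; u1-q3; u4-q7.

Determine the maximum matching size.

5

A valid assignment of size 5: u1–q3, u2–q4, u3–q8, u4–q7, u5–q9.
The set {u1, u2, u6, u7} has only 2 neighbours ({q3, q4}), so by Hall's theorem at most 5 of the 7 left vertices can be matched.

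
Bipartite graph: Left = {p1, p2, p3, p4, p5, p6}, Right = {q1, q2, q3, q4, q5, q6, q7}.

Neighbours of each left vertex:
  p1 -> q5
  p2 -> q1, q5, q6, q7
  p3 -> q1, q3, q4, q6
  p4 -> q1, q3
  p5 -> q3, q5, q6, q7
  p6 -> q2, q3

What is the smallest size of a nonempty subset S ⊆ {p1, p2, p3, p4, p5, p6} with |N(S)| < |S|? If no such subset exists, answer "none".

none

A matching saturating every left vertex exists, for instance p1→q5, p2→q7, p3→q4, p4→q3, p5→q6, p6→q2.
By Hall's marriage theorem, this means |N(S)| ≥ |S| for every subset S, so no violating subset exists.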